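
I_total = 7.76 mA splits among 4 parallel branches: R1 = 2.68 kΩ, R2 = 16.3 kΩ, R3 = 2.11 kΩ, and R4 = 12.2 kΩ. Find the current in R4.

I ≈ 0.642 mA

Total conductance ΣG = 1/2.68 + 1/16.3 + 1/2.11 + 1/12.2 = 0.9904 (units of 1/kΩ).
Current divider: I(R4) = I_total · G_k/ΣG = 7.76 × (0.08197/0.9904) = 7.76 × 0.08276 = 0.6422 mA.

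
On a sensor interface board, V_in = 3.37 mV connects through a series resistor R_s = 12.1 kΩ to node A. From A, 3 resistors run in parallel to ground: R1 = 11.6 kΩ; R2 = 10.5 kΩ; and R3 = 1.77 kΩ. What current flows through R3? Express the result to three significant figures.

I ≈ 0.190 µA

Parallel bank: R_p = 1/(1/11.6 + 1/10.5 + 1/1.77) = 1.340 kΩ.
Node voltage V_A = V_in · R_p/(R_s + R_p) = 3.37 × 0.09968 = 0.3359 mV.
Branch current I = V_A/R3 = 0.3359/1.77 = 0.1898 µA.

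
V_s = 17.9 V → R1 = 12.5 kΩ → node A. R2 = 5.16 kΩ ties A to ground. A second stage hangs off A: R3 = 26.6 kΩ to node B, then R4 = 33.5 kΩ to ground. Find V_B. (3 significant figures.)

V_B ≈ 2.75 V

Looking into the second stage from A: R3 + R4 = 60.10 kΩ appears in parallel with R2.
R2 ‖ (R3+R4) = 4.752 kΩ.
V_A = 17.9 × 4.752/(12.5 + 4.752) = 4.930 V.
V_B = V_A × 0.5574 = 2.748 V.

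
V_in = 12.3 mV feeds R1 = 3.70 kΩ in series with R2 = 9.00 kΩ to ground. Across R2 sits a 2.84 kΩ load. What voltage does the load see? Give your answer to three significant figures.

V_out ≈ 4.53 mV

The load sits in parallel with R2, giving an effective lower resistance R2' = R2·R_L/(R2+R_L) = 2.159 kΩ.
Then V_out = V_in · R2'/(R1 + R2') = 12.3 × 2.159/5.859 = 4.532 mV.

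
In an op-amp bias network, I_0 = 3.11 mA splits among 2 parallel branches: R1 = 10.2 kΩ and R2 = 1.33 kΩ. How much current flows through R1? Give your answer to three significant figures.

I ≈ 0.359 mA

Two-branch current divider: I_k = I_0 · R_other/(R_1 + R_2).
I(R1) = 3.11 × 1.33/(10.2 + 1.33) = 3.11 × 0.1154 = 0.3587 mA.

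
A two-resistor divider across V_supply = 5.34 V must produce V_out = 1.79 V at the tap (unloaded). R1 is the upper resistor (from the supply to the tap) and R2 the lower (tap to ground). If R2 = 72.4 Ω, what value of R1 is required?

The divider ratio is R2/(R1+R2) = 1.79/5.34 = 0.3352.
So R1 = R2 · (V_supply/V_out − 1) = 72.4 × (5.34/1.79 − 1) = 72.4 × 1.983 = 143.6 Ω.

R1 ≈ 144 Ω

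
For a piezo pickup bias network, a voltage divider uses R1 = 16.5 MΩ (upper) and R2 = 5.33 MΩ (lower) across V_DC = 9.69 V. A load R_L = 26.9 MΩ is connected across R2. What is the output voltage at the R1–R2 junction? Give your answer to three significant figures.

V_out ≈ 2.06 V

The load sits in parallel with R2, giving an effective lower resistance R2' = R2·R_L/(R2+R_L) = 4.449 MΩ.
Then V_out = V_DC · R2'/(R1 + R2') = 9.69 × 4.449/20.95 = 2.058 V.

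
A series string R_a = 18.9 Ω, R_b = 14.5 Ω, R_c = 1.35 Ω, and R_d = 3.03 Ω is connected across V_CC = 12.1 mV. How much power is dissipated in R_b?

Series current I = V_CC/ΣR = 12.1/37.78 = 0.3203 mA.
P = I²R = 0.1026 × 14.5 = 1.487 µW.

P ≈ 1.49 µW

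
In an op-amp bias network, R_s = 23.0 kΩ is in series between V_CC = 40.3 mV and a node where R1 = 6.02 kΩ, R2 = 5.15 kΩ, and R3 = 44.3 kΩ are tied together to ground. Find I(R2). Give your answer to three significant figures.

Parallel bank: R_p = 1/(1/6.02 + 1/5.15 + 1/44.3) = 2.612 kΩ.
Node voltage V_A = V_CC · R_p/(R_s + R_p) = 40.3 × 0.1020 = 4.110 mV.
Branch current I = V_A/R2 = 4.110/5.15 = 0.7980 µA.

I ≈ 0.798 µA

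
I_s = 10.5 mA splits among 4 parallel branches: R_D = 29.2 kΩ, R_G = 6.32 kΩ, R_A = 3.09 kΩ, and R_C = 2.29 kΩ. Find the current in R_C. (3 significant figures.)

I ≈ 4.81 mA

Total conductance ΣG = 1/29.2 + 1/6.32 + 1/3.09 + 1/2.29 = 0.9528 (units of 1/kΩ).
By the current-divider rule, I = I_s · G_k/ΣG = 10.5 × 0.4583 = 4.812 mA.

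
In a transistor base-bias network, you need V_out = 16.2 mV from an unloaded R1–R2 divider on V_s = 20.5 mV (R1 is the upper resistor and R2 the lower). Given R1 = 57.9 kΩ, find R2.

Required fraction k = V_out/V_s = 0.7902.
So R2 = R1 · V_out/(V_s − V_out) = 57.9 × 16.2/(20.5 − 16.2) = 57.9 × 3.767 = 218.1 kΩ.

R2 ≈ 218 kΩ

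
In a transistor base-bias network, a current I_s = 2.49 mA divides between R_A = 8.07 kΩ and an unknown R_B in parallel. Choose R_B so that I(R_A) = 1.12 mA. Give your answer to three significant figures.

The fraction through R_A equals R_B/(R_A+R_B).
With f = 0.4498, R_B = R_A · f/(1−f) = 8.07 × 0.8175 = 6.597 kΩ.

R_B ≈ 6.60 kΩ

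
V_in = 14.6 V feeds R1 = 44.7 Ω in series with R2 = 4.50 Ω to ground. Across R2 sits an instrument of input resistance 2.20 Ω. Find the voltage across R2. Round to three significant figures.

V_out ≈ 0.467 V

R2 ‖ R_L = (4.50 × 2.20)/(4.50 + 2.20) = 1.478 Ω.
Voltage divider with the loaded lower leg: V_out = 14.6 × 1.478/(44.7 + 1.478) = 14.6 × 0.03200 = 0.4672 V.
(Unloaded it would be 1.34 V; the load pulls it down.)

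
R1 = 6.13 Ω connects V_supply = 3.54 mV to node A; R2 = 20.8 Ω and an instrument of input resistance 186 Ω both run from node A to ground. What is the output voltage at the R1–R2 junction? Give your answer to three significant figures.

R2 ‖ R_L = (20.8 × 186)/(20.8 + 186) = 18.71 Ω.
Voltage divider with the loaded lower leg: V_out = 3.54 × 18.71/(6.13 + 18.71) = 3.54 × 0.7532 = 2.666 mV.

V_out ≈ 2.67 mV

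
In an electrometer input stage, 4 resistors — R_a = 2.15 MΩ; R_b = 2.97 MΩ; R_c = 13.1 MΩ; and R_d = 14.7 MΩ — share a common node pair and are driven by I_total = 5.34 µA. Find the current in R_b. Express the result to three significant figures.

I ≈ 1.90 µA

Total conductance ΣG = 1/2.15 + 1/2.97 + 1/13.1 + 1/14.7 = 0.9462 (units of 1/MΩ).
Current divider: I(R_b) = I_total · G_k/ΣG = 5.34 × (0.3367/0.9462) = 5.34 × 0.3559 = 1.900 µA.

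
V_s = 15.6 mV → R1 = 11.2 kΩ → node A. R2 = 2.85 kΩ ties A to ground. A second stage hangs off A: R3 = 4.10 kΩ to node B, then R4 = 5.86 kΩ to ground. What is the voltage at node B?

V_B ≈ 1.52 mV

The second stage (R3 + R4 = 9.960 kΩ) loads node A in parallel with R2.
R2 ‖ (R3+R4) = 2.216 kΩ.
First divider: V_A = V_s · 2.216/(11.2 + 2.216) = 2.577 mV.
V_B = V_A × 0.5884 = 1.516 mV.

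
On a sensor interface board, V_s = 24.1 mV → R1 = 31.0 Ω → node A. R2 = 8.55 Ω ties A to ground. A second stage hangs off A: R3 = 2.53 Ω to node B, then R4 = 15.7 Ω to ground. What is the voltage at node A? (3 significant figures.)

V_A ≈ 3.81 mV

The second stage (R3 + R4 = 18.23 Ω) loads node A in parallel with R2.
Effective lower resistance at A: R2 ‖ 18.23 = 5.820 Ω.
First divider: V_A = V_s · 5.820/(31.0 + 5.820) = 3.810 mV.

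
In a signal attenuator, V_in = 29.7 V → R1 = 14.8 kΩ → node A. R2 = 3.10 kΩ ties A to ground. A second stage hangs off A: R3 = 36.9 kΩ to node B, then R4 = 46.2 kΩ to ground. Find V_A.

Node A sees R2 in parallel with the series input of stage 2, R3 + R4 = 83.10 kΩ.
R2 ‖ (R3+R4) = 2.989 kΩ.
So V_A = 29.7 × 0.1680 = 4.990 V.

V_A ≈ 4.99 V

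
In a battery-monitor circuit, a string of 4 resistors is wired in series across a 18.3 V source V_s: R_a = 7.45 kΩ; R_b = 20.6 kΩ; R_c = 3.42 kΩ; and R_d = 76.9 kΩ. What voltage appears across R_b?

ΣR = 7.45 + 20.6 + 3.42 + 76.9 = 108.4 kΩ.
By the voltage-divider rule, V = 18.3 × 20.60/108.4 = 3.479 V.

V ≈ 3.48 V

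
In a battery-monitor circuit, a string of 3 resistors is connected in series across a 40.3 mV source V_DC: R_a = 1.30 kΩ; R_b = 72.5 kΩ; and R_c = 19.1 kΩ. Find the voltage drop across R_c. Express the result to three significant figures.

V ≈ 8.29 mV

Series total: ΣR = 1.30 + 72.5 + 19.1 = 92.90 kΩ.
Voltage divider: V = V_DC · (19.10 / 92.90) = 40.3 × 0.2056 = 8.286 mV.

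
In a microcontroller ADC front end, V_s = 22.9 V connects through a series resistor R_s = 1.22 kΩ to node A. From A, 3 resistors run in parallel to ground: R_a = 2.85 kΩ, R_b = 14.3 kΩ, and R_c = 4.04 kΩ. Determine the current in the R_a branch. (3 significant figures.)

Equivalent of the parallel group: R_p = 1.496 kΩ.
V_A = 22.9 × 1.496/2.716 = 12.61 V.
Branch current I = V_A/R_a = 12.61/2.85 = 4.426 mA.

I ≈ 4.43 mA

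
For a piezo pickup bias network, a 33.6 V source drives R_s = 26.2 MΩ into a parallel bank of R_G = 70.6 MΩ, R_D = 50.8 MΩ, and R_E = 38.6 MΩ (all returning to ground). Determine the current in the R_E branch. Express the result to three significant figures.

I ≈ 0.339 µA

Equivalent of the parallel group: R_p = 16.73 MΩ.
Node voltage V_A = V_in · R_p/(R_s + R_p) = 33.6 × 0.3898 = 13.10 V.
Branch current I = V_A/R_E = 13.10/38.6 = 0.3393 µA.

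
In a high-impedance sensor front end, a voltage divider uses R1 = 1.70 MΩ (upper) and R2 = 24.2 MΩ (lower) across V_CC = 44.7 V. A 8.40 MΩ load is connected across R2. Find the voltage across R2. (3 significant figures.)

V_out ≈ 35.1 V

The load sits in parallel with R2, giving an effective lower resistance R2' = R2·R_L/(R2+R_L) = 6.236 MΩ.
Voltage divider with the loaded lower leg: V_out = 44.7 × 6.236/(1.70 + 6.236) = 44.7 × 0.7858 = 35.12 V.
(Unloaded it would be 41.8 V; the load pulls it down.)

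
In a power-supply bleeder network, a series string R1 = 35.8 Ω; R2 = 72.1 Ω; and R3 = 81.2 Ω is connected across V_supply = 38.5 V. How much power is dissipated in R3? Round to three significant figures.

ΣR = 189.1 Ω → I = 38.5/189.1 = 0.2036 A.
P(R3) = I²·R3 = (0.2036)² × 81.2 = 3.366 W.

P ≈ 3.37 W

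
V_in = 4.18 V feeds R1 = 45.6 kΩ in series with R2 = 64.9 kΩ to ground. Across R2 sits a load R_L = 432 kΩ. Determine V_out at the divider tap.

R2 ‖ R_L = (64.9 × 432)/(64.9 + 432) = 56.42 kΩ.
Then V_out = V_in · R2'/(R1 + R2') = 4.18 × 56.42/102.0 = 2.312 V.

V_out ≈ 2.31 V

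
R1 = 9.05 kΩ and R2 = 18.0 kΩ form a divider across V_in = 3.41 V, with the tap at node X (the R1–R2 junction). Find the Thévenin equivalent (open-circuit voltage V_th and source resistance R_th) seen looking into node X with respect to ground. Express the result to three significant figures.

V_th is the unloaded tap voltage: V_in · R2/(R1+R2) = 3.41 × 0.6654 = 2.269 V.
Looking into X with the source shorted: R_th = R1·R2/(R1+R2) = 9.050 × 18.0/27.05 = 6.022 kΩ.

V_th ≈ 2.27 V, R_th ≈ 6.02 kΩ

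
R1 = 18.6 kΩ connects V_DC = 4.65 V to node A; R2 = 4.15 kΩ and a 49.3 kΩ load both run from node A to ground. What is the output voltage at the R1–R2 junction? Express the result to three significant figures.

The load sits in parallel with R2, giving an effective lower resistance R2' = R2·R_L/(R2+R_L) = 3.828 kΩ.
Voltage divider with the loaded lower leg: V_out = 4.65 × 3.828/(18.6 + 3.828) = 4.65 × 0.1707 = 0.7936 V.

V_out ≈ 0.794 V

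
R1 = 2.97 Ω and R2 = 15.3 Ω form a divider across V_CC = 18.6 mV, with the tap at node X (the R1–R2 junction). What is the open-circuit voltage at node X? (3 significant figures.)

V_th ≈ 15.6 mV

V_th is the unloaded tap voltage: V_CC · R2/(R1+R2) = 18.6 × 0.8374 = 15.58 mV.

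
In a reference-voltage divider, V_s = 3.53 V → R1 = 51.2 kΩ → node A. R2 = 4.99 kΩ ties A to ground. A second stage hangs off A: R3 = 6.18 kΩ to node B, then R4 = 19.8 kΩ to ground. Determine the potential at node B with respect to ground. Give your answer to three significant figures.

Looking into the second stage from A: R3 + R4 = 25.98 kΩ appears in parallel with R2.
R2 ‖ (R3+R4) = 4.186 kΩ.
V_A = 3.53 × 4.186/(51.2 + 4.186) = 0.2668 V.
V_B = V_A × 0.7621 = 0.2033 V.

V_B ≈ 0.203 V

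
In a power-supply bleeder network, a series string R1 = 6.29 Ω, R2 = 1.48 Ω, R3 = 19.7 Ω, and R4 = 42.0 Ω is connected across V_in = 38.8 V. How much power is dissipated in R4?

P ≈ 13.1 W

Series current I = V_in/ΣR = 38.8/69.47 = 0.5585 A.
V(R4) = I·R = 23.46 V; P = V·I = 23.46 × 0.5585 = 13.10 W.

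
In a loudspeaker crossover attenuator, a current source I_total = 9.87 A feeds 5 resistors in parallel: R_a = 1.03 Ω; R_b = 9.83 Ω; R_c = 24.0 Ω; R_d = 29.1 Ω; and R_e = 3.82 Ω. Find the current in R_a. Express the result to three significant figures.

I ≈ 6.79 A

Total conductance ΣG = 1/1.03 + 1/9.83 + 1/24.0 + 1/29.1 + 1/3.82 = 1.410 (units of 1/Ω).
By the current-divider rule, I = I_total · G_k/ΣG = 9.87 × 0.6884 = 6.794 A.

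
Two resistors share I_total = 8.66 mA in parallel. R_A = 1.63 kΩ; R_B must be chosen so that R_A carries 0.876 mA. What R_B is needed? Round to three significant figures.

In a two-way split, I_A/I_total = R_B/(R_A + R_B).
With f = 0.1012, R_B = R_A · f/(1−f) = 1.63 × 0.1125 = 0.1834 kΩ.

R_B ≈ 0.183 kΩ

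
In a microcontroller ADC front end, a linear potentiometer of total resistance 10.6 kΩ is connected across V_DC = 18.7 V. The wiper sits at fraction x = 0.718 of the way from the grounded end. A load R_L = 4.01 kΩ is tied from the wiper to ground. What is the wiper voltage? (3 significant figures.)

Split the track: R_lower = x·R_p = 7.611 kΩ, R_upper = (1−x)·R_p = 2.989 kΩ.
Lower segment in parallel with the load: 7.611 ‖ 4.01 = 2.626 kΩ.
Loaded-divider output: V_out = 18.7 × 0.4677 = 8.746 V.
(Unloaded: V_out = x·V_DC = 13.4 V.)

V_out ≈ 8.75 V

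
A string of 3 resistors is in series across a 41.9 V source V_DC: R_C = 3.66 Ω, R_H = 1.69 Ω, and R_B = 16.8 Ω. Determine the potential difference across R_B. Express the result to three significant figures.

Total series resistance ΣR = 3.66 + 1.69 + 16.8 = 22.15 Ω.
Voltage divider: V = V_DC · (16.80 / 22.15) = 41.9 × 0.7585 = 31.78 V.

V ≈ 31.8 V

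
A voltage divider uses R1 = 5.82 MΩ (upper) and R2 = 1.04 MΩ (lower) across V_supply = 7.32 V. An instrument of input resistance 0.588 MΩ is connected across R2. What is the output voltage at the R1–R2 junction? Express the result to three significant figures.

First combine the lower leg with the load: R2 ‖ R_L = 0.3756 MΩ.
Then V_out = V_supply · R2'/(R1 + R2') = 7.32 × 0.3756/6.196 = 0.4438 V.

V_out ≈ 0.444 V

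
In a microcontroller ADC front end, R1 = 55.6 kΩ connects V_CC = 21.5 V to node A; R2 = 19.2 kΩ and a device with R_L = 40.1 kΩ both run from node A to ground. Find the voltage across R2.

V_out ≈ 4.07 V

R2 ‖ R_L = (19.2 × 40.1)/(19.2 + 40.1) = 12.98 kΩ.
Voltage divider with the loaded lower leg: V_out = 21.5 × 12.98/(55.6 + 12.98) = 21.5 × 0.1893 = 4.070 V.
(Unloaded it would be 5.52 V; the load pulls it down.)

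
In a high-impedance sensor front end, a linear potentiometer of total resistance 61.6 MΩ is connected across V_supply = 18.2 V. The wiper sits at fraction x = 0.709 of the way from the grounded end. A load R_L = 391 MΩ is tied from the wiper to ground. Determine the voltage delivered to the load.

Split the track: R_lower = x·R_p = 43.67 MΩ, R_upper = (1−x)·R_p = 17.93 MΩ.
R_L loads the lower segment: effective lower R = 39.29 MΩ.
Then V_out = V_supply · 39.29/(17.93 + 39.29) = 12.50 V.
(Unloaded: V_out = x·V_supply = 12.9 V.)

V_out ≈ 12.5 V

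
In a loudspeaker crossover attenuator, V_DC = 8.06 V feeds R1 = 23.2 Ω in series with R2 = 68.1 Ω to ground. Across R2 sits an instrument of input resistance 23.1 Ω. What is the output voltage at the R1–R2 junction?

V_out ≈ 3.44 V

R2 ‖ R_L = (68.1 × 23.1)/(68.1 + 23.1) = 17.25 Ω.
Voltage divider with the loaded lower leg: V_out = 8.06 × 17.25/(23.2 + 17.25) = 8.06 × 0.4264 = 3.437 V.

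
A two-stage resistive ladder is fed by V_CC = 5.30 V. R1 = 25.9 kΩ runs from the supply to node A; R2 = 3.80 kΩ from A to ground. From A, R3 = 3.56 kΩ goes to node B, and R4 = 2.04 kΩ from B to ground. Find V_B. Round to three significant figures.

Node A sees R2 in parallel with the series input of stage 2, R3 + R4 = 5.600 kΩ.
R2 ‖ (R3+R4) = 2.264 kΩ.
First divider: V_A = V_CC · 2.264/(25.9 + 2.264) = 0.4260 V.
Stage 2 is unloaded, so V_B = V_A · R4/(R3+R4) = 0.4260 × 2.04/5.600 = 0.1552 V.

V_B ≈ 0.155 V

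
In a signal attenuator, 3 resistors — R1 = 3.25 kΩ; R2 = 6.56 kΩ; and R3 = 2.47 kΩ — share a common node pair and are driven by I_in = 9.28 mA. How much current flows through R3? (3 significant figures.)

I ≈ 4.34 mA

ΣG = 1/3.25 + 1/6.56 + 1/2.47 = 0.8650.
Current divider: I(R3) = I_in · G_k/ΣG = 9.28 × (0.4049/0.8650) = 9.28 × 0.4680 = 4.344 mA.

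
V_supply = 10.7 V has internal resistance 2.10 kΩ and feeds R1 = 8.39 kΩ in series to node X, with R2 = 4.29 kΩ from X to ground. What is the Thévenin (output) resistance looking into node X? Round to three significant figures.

R_th ≈ 3.04 kΩ

R1' = 2.10 + 8.39 = 10.49 kΩ (source resistance + R1).
Looking into X with the source shorted: R_th = R1'·R2/(R1'+R2) = 10.49 × 4.29/14.78 = 3.045 kΩ.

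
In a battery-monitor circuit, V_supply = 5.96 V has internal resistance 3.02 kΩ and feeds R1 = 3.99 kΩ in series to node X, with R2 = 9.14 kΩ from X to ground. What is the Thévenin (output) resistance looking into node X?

R_th ≈ 3.97 kΩ

R1' = 3.02 + 3.99 = 7.010 kΩ (source resistance + R1).
Zeroing V_supply shorts the top of R1' to ground, so R_th = R1' ‖ R2 = 3.967 kΩ.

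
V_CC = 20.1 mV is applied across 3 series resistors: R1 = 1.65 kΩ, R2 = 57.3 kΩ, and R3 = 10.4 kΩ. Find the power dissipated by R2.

P ≈ 4.81 nW

ΣR = 69.35 kΩ → I = 20.1/69.35 = 0.2898 µA.
P(R2) = I²·R2 = (0.2898)² × 57.3 = 4.813 nW.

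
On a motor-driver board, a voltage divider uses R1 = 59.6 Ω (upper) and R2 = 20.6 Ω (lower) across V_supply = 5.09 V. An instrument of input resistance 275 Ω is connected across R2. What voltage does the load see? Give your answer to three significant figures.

V_out ≈ 1.24 V

R2 ‖ R_L = (20.6 × 275)/(20.6 + 275) = 19.16 Ω.
Then V_out = V_supply · R2'/(R1 + R2') = 5.09 × 19.16/78.76 = 1.238 V.
(Unloaded it would be 1.31 V; the load pulls it down.)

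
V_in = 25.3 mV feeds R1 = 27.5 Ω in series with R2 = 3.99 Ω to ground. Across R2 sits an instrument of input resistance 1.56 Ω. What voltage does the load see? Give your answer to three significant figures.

R2 ‖ R_L = (3.99 × 1.56)/(3.99 + 1.56) = 1.122 Ω.
Then V_out = V_in · R2'/(R1 + R2') = 25.3 × 1.122/28.62 = 0.9914 mV.
(Unloaded it would be 3.21 mV; the load pulls it down.)

V_out ≈ 0.991 mV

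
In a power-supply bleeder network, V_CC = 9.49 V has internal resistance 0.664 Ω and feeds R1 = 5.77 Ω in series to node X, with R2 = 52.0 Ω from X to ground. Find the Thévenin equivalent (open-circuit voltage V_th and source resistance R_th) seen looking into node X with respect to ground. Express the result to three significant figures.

R1' = 0.664 + 5.77 = 6.434 Ω (source resistance + R1).
V_th is the unloaded tap voltage: V_CC · R2/(R1'+R2) = 9.49 × 0.8899 = 8.445 V.
Zeroing V_CC shorts the top of R1' to ground, so R_th = R1' ‖ R2 = 5.726 Ω.

V_th ≈ 8.45 V, R_th ≈ 5.73 Ω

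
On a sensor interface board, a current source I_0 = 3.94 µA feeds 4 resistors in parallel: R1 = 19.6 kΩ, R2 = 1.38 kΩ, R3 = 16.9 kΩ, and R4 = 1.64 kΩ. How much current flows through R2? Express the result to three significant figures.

Conductances: ΣG = 1/19.6 + 1/1.38 + 1/16.9 + 1/1.64 = 1.445 (1/kΩ).
Current divider: I(R2) = I_0 · G_k/ΣG = 3.94 × (0.7246/1.445) = 3.94 × 0.5016 = 1.976 µA.

I ≈ 1.98 µA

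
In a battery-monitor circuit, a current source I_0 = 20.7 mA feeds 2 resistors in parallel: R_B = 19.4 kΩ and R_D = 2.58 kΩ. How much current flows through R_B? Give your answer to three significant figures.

Two-branch current divider: I_k = I_0 · R_other/(R_1 + R_2).
So I = 20.7 × 2.58/21.98 = 2.430 mA.

I ≈ 2.43 mA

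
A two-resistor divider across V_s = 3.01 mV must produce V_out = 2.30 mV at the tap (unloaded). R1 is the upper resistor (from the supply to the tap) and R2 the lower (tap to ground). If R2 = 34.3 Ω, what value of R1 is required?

R1 ≈ 10.6 Ω

Required fraction k = V_out/V_s = 0.7641.
R1 = R2·(1/k − 1) = 34.3 × 0.3087 = 10.59 Ω.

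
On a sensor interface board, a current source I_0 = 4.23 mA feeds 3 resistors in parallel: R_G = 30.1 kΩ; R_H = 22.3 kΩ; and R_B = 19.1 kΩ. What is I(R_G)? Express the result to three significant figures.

Total conductance ΣG = 1/30.1 + 1/22.3 + 1/19.1 = 0.1304 (units of 1/kΩ).
By the current-divider rule, I = I_0 · G_k/ΣG = 4.23 × 0.2547 = 1.078 mA.

I ≈ 1.08 mA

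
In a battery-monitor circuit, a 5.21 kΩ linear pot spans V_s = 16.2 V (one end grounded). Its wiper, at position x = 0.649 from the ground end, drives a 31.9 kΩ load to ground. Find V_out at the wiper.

Lower segment x·R_p = 3.381 kΩ; upper segment (1−x)·R_p = 1.829 kΩ.
Lower segment in parallel with the load: 3.381 ‖ 31.9 = 3.057 kΩ.
Then V_out = V_s · 3.057/(1.829 + 3.057) = 10.14 V.
(Unloaded: V_out = x·V_s = 10.5 V.)

V_out ≈ 10.1 V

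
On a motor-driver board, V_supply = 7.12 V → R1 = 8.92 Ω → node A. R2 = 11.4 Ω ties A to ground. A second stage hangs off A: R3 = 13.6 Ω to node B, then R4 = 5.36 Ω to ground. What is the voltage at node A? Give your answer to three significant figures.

V_A ≈ 3.16 V

The second stage (R3 + R4 = 18.96 Ω) loads node A in parallel with R2.
R2 ‖ (R3+R4) = 7.119 Ω.
V_A = 7.12 × 7.119/(8.92 + 7.119) = 3.160 V.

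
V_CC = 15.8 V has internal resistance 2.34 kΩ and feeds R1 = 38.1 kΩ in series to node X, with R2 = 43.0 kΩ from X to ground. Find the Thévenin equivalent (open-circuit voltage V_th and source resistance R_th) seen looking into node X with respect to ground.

V_th ≈ 8.14 V, R_th ≈ 20.8 kΩ

R1' = 2.34 + 38.1 = 40.44 kΩ (source resistance + R1).
Open-circuit (no load on X): V_th = V_CC · R2/(R1' + R2) = 15.8 × 43.0/(40.44 + 43.0) = 8.142 V.
Looking into X with the source shorted: R_th = R1'·R2/(R1'+R2) = 40.44 × 43.0/83.44 = 20.84 kΩ.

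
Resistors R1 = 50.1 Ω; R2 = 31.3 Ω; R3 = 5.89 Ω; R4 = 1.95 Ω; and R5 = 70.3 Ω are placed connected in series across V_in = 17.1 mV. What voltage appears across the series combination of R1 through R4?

V ≈ 9.57 mV

Series total: ΣR = 50.1 + 31.3 + 5.89 + 1.95 + 70.3 = 159.5 Ω.
R_{R1..R4} = 50.1 + 31.3 + 5.89 + 1.95 = 89.24 Ω.
Voltage divider: V = V_in · (89.24 / 159.5) = 17.1 × 0.5594 = 9.565 mV.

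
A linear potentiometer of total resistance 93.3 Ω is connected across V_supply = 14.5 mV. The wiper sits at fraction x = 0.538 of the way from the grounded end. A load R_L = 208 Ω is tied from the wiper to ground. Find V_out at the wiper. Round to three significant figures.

Split the track: R_lower = x·R_p = 50.20 Ω, R_upper = (1−x)·R_p = 43.10 Ω.
R_L loads the lower segment: effective lower R = 40.44 Ω.
Loaded-divider output: V_out = 14.5 × 0.4840 = 7.018 mV.

V_out ≈ 7.02 mV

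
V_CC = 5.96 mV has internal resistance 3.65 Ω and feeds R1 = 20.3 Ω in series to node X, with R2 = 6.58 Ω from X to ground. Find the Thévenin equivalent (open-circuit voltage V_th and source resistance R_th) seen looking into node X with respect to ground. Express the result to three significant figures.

R1' = 3.65 + 20.3 = 23.95 Ω (source resistance + R1).
V_th is the unloaded tap voltage: V_CC · R2/(R1'+R2) = 5.96 × 0.2155 = 1.285 mV.
Zeroing V_CC shorts the top of R1' to ground, so R_th = R1' ‖ R2 = 5.162 Ω.

V_th ≈ 1.28 mV, R_th ≈ 5.16 Ω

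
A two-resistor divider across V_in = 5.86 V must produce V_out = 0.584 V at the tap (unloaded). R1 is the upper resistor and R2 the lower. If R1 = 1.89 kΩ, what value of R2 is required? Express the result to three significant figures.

R2 ≈ 0.209 kΩ

Required fraction k = V_out/V_in = 0.09966.
Rearranging, R2 = R1·k/(1−k) = 1.89 × 0.1107 = 0.2092 kΩ.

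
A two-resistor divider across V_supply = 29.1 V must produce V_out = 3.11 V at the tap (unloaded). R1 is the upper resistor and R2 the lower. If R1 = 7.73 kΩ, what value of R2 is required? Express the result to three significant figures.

V_out/V_supply = R2/(R1+R2) = 0.1069.
So R2 = R1 · V_out/(V_supply − V_out) = 7.73 × 3.11/(29.1 − 3.11) = 7.73 × 0.1197 = 0.9250 kΩ.

R2 ≈ 0.925 kΩ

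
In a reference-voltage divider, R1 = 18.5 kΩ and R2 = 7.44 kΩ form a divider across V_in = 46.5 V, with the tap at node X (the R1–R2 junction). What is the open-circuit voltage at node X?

V_th ≈ 13.3 V

V_th is the unloaded tap voltage: V_in · R2/(R1+R2) = 46.5 × 0.2868 = 13.34 V.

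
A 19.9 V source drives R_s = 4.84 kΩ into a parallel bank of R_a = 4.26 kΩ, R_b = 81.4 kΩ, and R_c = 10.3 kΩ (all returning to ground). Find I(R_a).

Equivalent of the parallel group: R_p = 2.906 kΩ.
V_A by voltage divider: V_A = 19.9 × 2.906/(4.84 + 2.906) = 7.466 V.
Branch current I = V_A/R_a = 7.466/4.26 = 1.753 mA.
(Check via current divider: I_total = 2.569 mA; share G_k/ΣG = 0.6822 → same result.)

I ≈ 1.75 mA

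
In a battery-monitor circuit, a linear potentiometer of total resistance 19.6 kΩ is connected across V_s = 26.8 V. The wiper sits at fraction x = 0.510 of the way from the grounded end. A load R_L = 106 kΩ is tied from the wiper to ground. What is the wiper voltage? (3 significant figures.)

Lower segment x·R_p = 9.996 kΩ; upper segment (1−x)·R_p = 9.604 kΩ.
(x·R_p) ‖ R_L = 9.135 kΩ.
Loaded-divider output: V_out = 26.8 × 0.4875 = 13.06 V.

V_out ≈ 13.1 V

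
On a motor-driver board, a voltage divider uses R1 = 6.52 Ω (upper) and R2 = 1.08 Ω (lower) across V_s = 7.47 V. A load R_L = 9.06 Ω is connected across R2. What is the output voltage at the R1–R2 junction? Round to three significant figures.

V_out ≈ 0.963 V

First combine the lower leg with the load: R2 ‖ R_L = 0.9650 Ω.
Voltage divider with the loaded lower leg: V_out = 7.47 × 0.9650/(6.52 + 0.9650) = 7.47 × 0.1289 = 0.9630 V.
(Unloaded it would be 1.06 V; the load pulls it down.)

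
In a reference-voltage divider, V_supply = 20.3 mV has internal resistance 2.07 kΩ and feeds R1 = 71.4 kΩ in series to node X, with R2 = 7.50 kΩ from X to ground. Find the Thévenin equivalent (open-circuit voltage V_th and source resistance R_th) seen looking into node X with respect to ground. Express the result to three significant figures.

R1' = 2.07 + 71.4 = 73.47 kΩ (source resistance + R1).
V_th is the unloaded tap voltage: V_supply · R2/(R1'+R2) = 20.3 × 0.09263 = 1.880 mV.
Looking into X with the source shorted: R_th = R1'·R2/(R1'+R2) = 73.47 × 7.50/80.97 = 6.805 kΩ.

V_th ≈ 1.88 mV, R_th ≈ 6.81 kΩ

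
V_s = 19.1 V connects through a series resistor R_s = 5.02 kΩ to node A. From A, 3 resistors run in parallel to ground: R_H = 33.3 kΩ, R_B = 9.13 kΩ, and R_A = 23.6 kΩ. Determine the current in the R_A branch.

Equivalent of the parallel group: R_p = 5.497 kΩ.
V_A by voltage divider: V_A = 19.1 × 5.497/(5.02 + 5.497) = 9.983 V.
Branch current I = V_A/R_A = 9.983/23.6 = 0.4230 mA.

I ≈ 0.423 mA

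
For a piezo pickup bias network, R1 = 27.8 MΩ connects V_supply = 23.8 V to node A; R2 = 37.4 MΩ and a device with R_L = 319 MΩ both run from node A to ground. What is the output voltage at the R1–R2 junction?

V_out ≈ 13.0 V

The load sits in parallel with R2, giving an effective lower resistance R2' = R2·R_L/(R2+R_L) = 33.48 MΩ.
Then V_out = V_supply · R2'/(R1 + R2') = 23.8 × 33.48/61.28 = 13.00 V.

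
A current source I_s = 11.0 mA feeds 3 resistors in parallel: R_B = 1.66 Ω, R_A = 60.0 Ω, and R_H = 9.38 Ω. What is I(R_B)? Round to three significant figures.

ΣG = 1/1.66 + 1/60.0 + 1/9.38 = 0.7257.
By the current-divider rule, I = I_s · G_k/ΣG = 11.0 × 0.8301 = 9.131 mA.

I ≈ 9.13 mA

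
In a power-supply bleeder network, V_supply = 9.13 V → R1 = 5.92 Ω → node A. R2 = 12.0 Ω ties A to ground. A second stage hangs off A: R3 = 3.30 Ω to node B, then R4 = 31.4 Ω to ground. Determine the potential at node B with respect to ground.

The second stage (R3 + R4 = 34.70 Ω) loads node A in parallel with R2.
R2 ‖ (R3+R4) = 8.916 Ω.
V_A = 9.13 × 8.916/(5.92 + 8.916) = 5.487 V.
V_B = V_A × 0.9049 = 4.965 V.

V_B ≈ 4.97 V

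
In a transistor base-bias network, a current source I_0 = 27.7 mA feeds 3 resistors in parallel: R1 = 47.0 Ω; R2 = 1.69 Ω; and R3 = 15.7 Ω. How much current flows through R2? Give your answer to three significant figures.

I ≈ 24.2 mA

Conductances: ΣG = 1/47.0 + 1/1.69 + 1/15.7 = 0.6767 (1/Ω).
By the current-divider rule, I = I_0 · G_k/ΣG = 27.7 × 0.8744 = 24.22 mA.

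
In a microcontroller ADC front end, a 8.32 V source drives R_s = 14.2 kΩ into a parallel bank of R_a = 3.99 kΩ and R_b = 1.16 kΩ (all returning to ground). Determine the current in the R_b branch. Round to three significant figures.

I ≈ 0.427 mA

Combine the parallel branches: R_p = (1/3.99 + 1/1.16)⁻¹ = 0.8987 kΩ.
V_A = 8.32 × 0.8987/15.10 = 0.4952 V.
I(R_b) = V_A / R_b = 0.4952/1.16 = 0.4269 mA.
(Equivalently: I_total = 0.5510 mA, then current-divider fraction G_k/ΣG = 0.7748.)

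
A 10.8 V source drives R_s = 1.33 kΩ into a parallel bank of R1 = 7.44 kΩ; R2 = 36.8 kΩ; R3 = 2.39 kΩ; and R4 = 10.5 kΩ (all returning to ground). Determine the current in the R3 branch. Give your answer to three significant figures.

I ≈ 2.38 mA

Combine the parallel branches: R_p = (1/7.44 + 1/36.8 + 1/2.39 + 1/10.5)⁻¹ = 1.481 kΩ.
V_A by voltage divider: V_A = 10.8 × 1.481/(1.33 + 1.481) = 5.690 V.
Branch current I = V_A/R3 = 5.690/2.39 = 2.381 mA.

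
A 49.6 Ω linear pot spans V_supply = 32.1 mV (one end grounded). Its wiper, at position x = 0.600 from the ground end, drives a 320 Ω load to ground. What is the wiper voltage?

Lower segment x·R_p = 29.76 Ω; upper segment (1−x)·R_p = 19.84 Ω.
R_L loads the lower segment: effective lower R = 27.23 Ω.
V_out = 32.1 × 27.23/(19.84 + 27.23) = 18.57 mV.

V_out ≈ 18.6 mV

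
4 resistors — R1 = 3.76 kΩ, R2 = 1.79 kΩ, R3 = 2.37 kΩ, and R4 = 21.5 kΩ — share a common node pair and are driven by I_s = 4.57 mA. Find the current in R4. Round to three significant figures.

I ≈ 0.164 mA

ΣG = 1/3.76 + 1/1.79 + 1/2.37 + 1/21.5 = 1.293.
Current divider: I(R4) = I_s · G_k/ΣG = 4.57 × (0.04651/1.293) = 4.57 × 0.03597 = 0.1644 mA.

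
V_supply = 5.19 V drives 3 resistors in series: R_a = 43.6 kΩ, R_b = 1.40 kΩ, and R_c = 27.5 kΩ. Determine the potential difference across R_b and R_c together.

Total series resistance ΣR = 43.6 + 1.40 + 27.5 = 72.50 kΩ.
R_{R_b..R_c} = 1.40 + 27.5 = 28.90 kΩ.
Voltage divider: V = V_supply · (28.90 / 72.50) = 5.19 × 0.3986 = 2.069 V.

V ≈ 2.07 V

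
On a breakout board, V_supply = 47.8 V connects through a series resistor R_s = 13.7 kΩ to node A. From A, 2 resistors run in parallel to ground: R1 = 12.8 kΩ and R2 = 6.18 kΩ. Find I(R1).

I ≈ 0.871 mA

Combine the parallel branches: R_p = (1/12.8 + 1/6.18)⁻¹ = 4.168 kΩ.
Node voltage V_A = V_supply · R_p/(R_s + R_p) = 47.8 × 0.2333 = 11.15 V.
I(R1) = V_A / R1 = 11.15/12.8 = 0.8711 mA.
(Equivalently: I_total = 2.675 mA, then current-divider fraction G_k/ΣG = 0.3256.)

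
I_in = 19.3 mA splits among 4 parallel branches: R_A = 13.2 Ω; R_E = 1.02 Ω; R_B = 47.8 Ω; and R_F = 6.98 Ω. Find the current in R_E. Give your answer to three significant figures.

Total conductance ΣG = 1/13.2 + 1/1.02 + 1/47.8 + 1/6.98 = 1.220 (units of 1/Ω).
By the current-divider rule, I = I_in · G_k/ΣG = 19.3 × 0.8034 = 15.51 mA.

I ≈ 15.5 mA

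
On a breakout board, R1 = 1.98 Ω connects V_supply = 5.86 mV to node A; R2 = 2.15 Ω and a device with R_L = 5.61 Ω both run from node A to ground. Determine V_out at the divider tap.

V_out ≈ 2.58 mV

First combine the lower leg with the load: R2 ‖ R_L = 1.554 Ω.
Now apply the divider: V_out = 5.86 × 0.4398 = 2.577 mV.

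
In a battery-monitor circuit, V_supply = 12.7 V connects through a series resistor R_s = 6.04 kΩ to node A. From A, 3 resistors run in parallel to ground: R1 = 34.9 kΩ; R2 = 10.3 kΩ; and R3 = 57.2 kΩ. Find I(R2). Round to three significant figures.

I ≈ 0.661 mA

Equivalent of the parallel group: R_p = 6.982 kΩ.
V_A = 12.7 × 6.982/13.02 = 6.809 V.
Branch current I = V_A/R2 = 6.809/10.3 = 0.6611 mA.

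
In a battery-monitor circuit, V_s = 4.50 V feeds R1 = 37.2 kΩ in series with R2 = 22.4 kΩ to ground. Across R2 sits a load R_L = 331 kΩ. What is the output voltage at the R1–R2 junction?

V_out ≈ 1.62 V

The load sits in parallel with R2, giving an effective lower resistance R2' = R2·R_L/(R2+R_L) = 20.98 kΩ.
Then V_out = V_s · R2'/(R1 + R2') = 4.50 × 20.98/58.18 = 1.623 V.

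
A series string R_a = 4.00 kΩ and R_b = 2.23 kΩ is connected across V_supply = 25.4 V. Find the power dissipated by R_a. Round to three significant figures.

The common current is I = 25.4/6.230 = 4.077 mA.
V(R_a) = I·R = 16.31 V; P = V·I = 16.31 × 4.077 = 66.49 mW.

P ≈ 66.5 mW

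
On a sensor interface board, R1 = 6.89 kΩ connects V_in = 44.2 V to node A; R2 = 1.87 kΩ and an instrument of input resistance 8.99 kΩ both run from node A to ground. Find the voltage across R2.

V_out ≈ 8.11 V

The load sits in parallel with R2, giving an effective lower resistance R2' = R2·R_L/(R2+R_L) = 1.548 kΩ.
Now apply the divider: V_out = 44.2 × 0.1835 = 8.109 V.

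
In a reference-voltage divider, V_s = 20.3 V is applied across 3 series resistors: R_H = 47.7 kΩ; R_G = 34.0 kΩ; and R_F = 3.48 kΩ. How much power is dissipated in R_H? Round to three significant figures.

The common current is I = 20.3/85.18 = 0.2383 mA.
P = I²R = 0.05680 × 47.7 = 2.709 mW.

P ≈ 2.71 mW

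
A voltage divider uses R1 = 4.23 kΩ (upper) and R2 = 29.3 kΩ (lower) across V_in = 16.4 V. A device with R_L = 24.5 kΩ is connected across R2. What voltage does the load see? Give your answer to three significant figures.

V_out ≈ 12.5 V

R2 ‖ R_L = (29.3 × 24.5)/(29.3 + 24.5) = 13.34 kΩ.
Now apply the divider: V_out = 16.4 × 0.7593 = 12.45 V.
(Unloaded it would be 14.3 V; the load pulls it down.)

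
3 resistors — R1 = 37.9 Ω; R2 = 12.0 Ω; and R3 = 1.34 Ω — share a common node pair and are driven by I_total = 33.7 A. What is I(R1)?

Total conductance ΣG = 1/37.9 + 1/12.0 + 1/1.34 = 0.8560 (units of 1/Ω).
R1 takes the fraction G_k/ΣG = 0.02639/0.8560 = 0.03082, so I = 33.7 × 0.03082 = 1.039 A.

I ≈ 1.04 A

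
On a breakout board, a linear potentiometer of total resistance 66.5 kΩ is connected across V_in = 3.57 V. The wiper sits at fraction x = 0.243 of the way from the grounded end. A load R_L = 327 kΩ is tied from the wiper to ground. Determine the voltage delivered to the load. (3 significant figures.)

V_out ≈ 0.836 V

Split the track: R_lower = x·R_p = 16.16 kΩ, R_upper = (1−x)·R_p = 50.34 kΩ.
(x·R_p) ‖ R_L = 15.40 kΩ.
Loaded-divider output: V_out = 3.57 × 0.2342 = 0.8362 V.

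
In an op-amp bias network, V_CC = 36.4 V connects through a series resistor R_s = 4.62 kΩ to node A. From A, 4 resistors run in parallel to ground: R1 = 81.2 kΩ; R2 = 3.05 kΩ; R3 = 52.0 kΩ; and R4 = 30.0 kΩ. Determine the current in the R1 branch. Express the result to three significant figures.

Parallel bank: R_p = 1/(1/81.2 + 1/3.05 + 1/52.0 + 1/30.0) = 2.546 kΩ.
Node voltage V_A = V_CC · R_p/(R_s + R_p) = 36.4 × 0.3553 = 12.93 V.
I(R1) = V_A / R1 = 12.93/81.2 = 0.1593 mA.

I ≈ 0.159 mA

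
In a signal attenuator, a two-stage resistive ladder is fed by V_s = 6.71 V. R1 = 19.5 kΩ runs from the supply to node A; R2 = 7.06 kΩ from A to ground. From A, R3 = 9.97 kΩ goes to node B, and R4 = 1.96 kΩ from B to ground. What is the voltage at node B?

Node A sees R2 in parallel with the series input of stage 2, R3 + R4 = 11.93 kΩ.
Effective lower resistance at A: R2 ‖ 11.93 = 4.435 kΩ.
V_A = 6.71 × 4.435/(19.5 + 4.435) = 1.243 V.
Stage 2 is unloaded, so V_B = V_A · R4/(R3+R4) = 1.243 × 1.96/11.93 = 0.2043 V.

V_B ≈ 0.204 V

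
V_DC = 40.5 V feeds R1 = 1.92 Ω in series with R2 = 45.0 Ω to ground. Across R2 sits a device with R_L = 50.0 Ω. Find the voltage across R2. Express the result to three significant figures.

The load sits in parallel with R2, giving an effective lower resistance R2' = R2·R_L/(R2+R_L) = 23.68 Ω.
Then V_out = V_DC · R2'/(R1 + R2') = 40.5 × 23.68/25.60 = 37.46 V.

V_out ≈ 37.5 V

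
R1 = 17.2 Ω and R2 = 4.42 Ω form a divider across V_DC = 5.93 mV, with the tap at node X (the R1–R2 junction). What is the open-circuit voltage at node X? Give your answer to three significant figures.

V_th ≈ 1.21 mV

Open-circuit (no load on X): V_th = V_DC · R2/(R1 + R2) = 5.93 × 4.42/(17.20 + 4.42) = 1.212 mV.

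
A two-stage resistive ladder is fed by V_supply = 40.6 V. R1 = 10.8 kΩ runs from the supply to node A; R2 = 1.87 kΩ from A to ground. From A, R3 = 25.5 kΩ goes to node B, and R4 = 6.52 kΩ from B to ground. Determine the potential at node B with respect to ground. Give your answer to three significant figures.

Looking into the second stage from A: R3 + R4 = 32.02 kΩ appears in parallel with R2.
R2 ‖ (R3+R4) = 1.767 kΩ.
V_A = 40.6 × 1.767/(10.8 + 1.767) = 5.708 V.
Stage 2 is unloaded, so V_B = V_A · R4/(R3+R4) = 5.708 × 6.52/32.02 = 1.162 V.

V_B ≈ 1.16 V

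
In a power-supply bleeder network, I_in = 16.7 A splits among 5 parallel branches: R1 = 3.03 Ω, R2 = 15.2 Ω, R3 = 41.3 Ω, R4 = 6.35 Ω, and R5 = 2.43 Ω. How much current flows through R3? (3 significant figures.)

I ≈ 0.409 A

ΣG = 1/3.03 + 1/15.2 + 1/41.3 + 1/6.35 + 1/2.43 = 0.9890.
By the current-divider rule, I = I_in · G_k/ΣG = 16.7 × 0.02448 = 0.4088 A.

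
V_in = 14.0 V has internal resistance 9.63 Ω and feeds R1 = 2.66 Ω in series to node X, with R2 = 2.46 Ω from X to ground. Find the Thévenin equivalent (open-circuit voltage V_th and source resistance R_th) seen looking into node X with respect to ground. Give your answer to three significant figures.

R1' = 9.63 + 2.66 = 12.29 Ω (source resistance + R1).
V_th is the unloaded tap voltage: V_in · R2/(R1'+R2) = 14.0 × 0.1668 = 2.335 V.
Looking into X with the source shorted: R_th = R1'·R2/(R1'+R2) = 12.29 × 2.46/14.75 = 2.050 Ω.

V_th ≈ 2.33 V, R_th ≈ 2.05 Ω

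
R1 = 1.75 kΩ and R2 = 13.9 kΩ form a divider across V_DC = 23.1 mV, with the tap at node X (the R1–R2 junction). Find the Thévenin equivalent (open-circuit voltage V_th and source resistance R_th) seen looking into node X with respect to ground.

V_th ≈ 20.5 mV, R_th ≈ 1.55 kΩ

V_th is the unloaded tap voltage: V_DC · R2/(R1+R2) = 23.1 × 0.8882 = 20.52 mV.
Looking into X with the source shorted: R_th = R1·R2/(R1+R2) = 1.750 × 13.9/15.65 = 1.554 kΩ.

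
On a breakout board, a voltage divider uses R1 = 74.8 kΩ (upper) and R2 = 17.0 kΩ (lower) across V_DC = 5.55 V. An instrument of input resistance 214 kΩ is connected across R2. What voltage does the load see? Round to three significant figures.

V_out ≈ 0.965 V

First combine the lower leg with the load: R2 ‖ R_L = 15.75 kΩ.
Voltage divider with the loaded lower leg: V_out = 5.55 × 15.75/(74.8 + 15.75) = 5.55 × 0.1739 = 0.9653 V.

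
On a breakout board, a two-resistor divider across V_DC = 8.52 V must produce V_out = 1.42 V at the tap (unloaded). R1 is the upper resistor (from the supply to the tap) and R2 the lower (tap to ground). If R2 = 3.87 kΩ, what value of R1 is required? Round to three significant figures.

V_out/V_DC = R2/(R1+R2) = 0.1667.
So R1 = R2 · (V_DC/V_out − 1) = 3.87 × (8.52/1.42 − 1) = 3.87 × 5.000 = 19.35 kΩ.

R1 ≈ 19.4 kΩ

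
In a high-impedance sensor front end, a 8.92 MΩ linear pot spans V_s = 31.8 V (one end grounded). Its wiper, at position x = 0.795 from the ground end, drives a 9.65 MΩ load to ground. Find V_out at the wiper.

V_out ≈ 22.0 V

Split the track: R_lower = x·R_p = 7.091 MΩ, R_upper = (1−x)·R_p = 1.829 MΩ.
Lower segment in parallel with the load: 7.091 ‖ 9.65 = 4.088 MΩ.
Then V_out = V_s · 4.088/(1.829 + 4.088) = 21.97 V.
(Unloaded: V_out = x·V_s = 25.3 V.)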